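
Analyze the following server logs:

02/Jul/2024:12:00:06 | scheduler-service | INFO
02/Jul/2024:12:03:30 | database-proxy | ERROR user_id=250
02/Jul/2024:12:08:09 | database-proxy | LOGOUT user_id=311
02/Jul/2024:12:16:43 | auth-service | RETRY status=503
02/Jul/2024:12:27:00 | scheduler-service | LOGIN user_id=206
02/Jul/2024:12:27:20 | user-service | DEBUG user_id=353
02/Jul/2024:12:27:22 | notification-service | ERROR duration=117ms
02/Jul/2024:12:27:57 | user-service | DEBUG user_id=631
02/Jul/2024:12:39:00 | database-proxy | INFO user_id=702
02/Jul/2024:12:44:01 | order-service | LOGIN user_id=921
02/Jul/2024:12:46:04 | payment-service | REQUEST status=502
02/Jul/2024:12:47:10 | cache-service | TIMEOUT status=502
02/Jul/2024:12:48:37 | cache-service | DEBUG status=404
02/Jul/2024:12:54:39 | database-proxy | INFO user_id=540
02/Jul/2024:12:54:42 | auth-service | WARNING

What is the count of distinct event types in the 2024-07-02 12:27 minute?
3

To count unique event types:

1. Filter events in the minute starting at 2024-07-02 12:27
2. Extract event types from matching entries
3. Count unique types: 3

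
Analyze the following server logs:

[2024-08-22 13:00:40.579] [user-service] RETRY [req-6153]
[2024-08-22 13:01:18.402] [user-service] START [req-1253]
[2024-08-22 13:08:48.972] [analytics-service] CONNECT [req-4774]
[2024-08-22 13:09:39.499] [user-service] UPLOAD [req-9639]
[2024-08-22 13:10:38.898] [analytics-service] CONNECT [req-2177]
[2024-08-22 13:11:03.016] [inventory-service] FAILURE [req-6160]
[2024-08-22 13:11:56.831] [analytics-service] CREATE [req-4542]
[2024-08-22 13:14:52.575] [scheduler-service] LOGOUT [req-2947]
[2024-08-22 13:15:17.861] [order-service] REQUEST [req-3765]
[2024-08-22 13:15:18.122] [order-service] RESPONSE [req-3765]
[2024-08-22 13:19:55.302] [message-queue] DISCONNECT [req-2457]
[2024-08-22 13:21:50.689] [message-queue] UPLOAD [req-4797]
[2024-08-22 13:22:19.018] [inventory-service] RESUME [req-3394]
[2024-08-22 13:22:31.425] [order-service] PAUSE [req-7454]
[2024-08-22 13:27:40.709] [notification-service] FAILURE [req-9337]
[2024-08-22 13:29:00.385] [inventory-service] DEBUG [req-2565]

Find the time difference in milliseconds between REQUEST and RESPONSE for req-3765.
261

To calculate latency:

1. Find REQUEST with id req-3765: 2024-08-22 13:15:17.861
2. Find RESPONSE with id req-3765: 2024-08-22 13:15:18.122
3. Latency: 2024-08-22 13:15:18.122 - 2024-08-22 13:15:17.861 = 261ms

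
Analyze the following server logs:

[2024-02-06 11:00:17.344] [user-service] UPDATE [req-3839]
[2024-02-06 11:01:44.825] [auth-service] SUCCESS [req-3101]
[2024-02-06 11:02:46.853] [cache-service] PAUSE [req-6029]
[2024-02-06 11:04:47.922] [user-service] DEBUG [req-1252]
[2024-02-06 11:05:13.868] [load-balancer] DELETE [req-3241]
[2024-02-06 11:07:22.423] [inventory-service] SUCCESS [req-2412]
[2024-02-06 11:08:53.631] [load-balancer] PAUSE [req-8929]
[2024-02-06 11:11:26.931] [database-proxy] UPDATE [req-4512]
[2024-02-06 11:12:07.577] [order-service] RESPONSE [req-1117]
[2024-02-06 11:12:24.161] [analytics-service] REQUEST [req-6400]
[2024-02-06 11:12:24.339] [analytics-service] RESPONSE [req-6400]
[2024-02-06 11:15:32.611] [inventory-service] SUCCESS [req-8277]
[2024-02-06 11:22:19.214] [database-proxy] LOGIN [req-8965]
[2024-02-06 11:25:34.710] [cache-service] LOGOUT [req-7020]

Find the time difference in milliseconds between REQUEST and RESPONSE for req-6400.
178

To calculate latency:

1. Find REQUEST with id req-6400: 2024-02-06 11:12:24.161
2. Find RESPONSE with id req-6400: 2024-02-06 11:12:24.339
3. Latency: 2024-02-06 11:12:24.339 - 2024-02-06 11:12:24.161 = 178ms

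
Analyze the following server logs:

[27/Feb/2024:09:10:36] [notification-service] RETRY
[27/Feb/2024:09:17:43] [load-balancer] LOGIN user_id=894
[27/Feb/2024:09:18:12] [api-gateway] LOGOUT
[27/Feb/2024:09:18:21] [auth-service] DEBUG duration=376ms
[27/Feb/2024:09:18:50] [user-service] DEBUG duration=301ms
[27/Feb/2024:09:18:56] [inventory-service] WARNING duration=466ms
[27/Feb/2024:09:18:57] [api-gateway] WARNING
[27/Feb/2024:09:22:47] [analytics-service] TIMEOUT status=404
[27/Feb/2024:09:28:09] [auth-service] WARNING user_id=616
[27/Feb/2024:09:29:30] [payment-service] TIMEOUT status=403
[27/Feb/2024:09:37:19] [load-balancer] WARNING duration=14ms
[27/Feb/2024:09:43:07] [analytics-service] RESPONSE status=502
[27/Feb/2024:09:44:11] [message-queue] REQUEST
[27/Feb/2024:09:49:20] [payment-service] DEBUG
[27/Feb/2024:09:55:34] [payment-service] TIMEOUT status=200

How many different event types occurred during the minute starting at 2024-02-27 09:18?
3

To count unique event types:

1. Filter events in the minute starting at 2024-02-27 09:18
2. Extract event types from matching entries
3. Count unique types: 3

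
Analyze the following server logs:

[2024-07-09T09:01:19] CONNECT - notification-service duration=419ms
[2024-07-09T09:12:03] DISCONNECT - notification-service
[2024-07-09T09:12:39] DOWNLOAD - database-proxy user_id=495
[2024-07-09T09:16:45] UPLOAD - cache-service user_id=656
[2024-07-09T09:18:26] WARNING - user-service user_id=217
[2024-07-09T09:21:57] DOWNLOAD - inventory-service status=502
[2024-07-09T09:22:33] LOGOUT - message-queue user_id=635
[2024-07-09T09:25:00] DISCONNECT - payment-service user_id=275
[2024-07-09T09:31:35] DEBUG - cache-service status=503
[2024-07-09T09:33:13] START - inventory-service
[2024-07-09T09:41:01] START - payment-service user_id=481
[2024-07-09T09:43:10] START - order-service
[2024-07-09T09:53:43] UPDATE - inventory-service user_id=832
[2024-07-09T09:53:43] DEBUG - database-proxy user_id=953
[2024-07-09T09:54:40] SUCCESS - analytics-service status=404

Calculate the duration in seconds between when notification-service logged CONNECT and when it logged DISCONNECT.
644

To find the time between events:

1. Locate the first CONNECT event for notification-service: 2024-07-09T09:01:19
2. Locate the first DISCONNECT event for notification-service: 2024-07-09T09:12:03
3. Calculate the difference: 2024-07-09T09:12:03 - 2024-07-09T09:01:19 = 644 seconds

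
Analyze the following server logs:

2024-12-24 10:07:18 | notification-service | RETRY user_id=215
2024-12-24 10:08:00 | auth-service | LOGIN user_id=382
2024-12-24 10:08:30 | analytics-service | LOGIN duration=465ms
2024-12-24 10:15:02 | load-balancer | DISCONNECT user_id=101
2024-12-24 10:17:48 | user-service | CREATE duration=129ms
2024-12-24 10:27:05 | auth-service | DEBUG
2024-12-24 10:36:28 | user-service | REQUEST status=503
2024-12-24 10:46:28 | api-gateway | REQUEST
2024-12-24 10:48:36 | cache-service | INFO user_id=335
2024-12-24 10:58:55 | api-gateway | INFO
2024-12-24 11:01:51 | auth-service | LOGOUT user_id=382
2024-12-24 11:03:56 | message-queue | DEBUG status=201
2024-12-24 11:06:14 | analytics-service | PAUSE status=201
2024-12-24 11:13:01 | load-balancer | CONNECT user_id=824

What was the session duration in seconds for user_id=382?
3231

To calculate session duration:

1. Find LOGIN event for user_id=382: 2024-12-24 10:08:00
2. Find LOGOUT event for user_id=382: 2024-12-24 11:01:51
3. Session duration: 2024-12-24 11:01:51 - 2024-12-24 10:08:00 = 3231 seconds (53 minutes)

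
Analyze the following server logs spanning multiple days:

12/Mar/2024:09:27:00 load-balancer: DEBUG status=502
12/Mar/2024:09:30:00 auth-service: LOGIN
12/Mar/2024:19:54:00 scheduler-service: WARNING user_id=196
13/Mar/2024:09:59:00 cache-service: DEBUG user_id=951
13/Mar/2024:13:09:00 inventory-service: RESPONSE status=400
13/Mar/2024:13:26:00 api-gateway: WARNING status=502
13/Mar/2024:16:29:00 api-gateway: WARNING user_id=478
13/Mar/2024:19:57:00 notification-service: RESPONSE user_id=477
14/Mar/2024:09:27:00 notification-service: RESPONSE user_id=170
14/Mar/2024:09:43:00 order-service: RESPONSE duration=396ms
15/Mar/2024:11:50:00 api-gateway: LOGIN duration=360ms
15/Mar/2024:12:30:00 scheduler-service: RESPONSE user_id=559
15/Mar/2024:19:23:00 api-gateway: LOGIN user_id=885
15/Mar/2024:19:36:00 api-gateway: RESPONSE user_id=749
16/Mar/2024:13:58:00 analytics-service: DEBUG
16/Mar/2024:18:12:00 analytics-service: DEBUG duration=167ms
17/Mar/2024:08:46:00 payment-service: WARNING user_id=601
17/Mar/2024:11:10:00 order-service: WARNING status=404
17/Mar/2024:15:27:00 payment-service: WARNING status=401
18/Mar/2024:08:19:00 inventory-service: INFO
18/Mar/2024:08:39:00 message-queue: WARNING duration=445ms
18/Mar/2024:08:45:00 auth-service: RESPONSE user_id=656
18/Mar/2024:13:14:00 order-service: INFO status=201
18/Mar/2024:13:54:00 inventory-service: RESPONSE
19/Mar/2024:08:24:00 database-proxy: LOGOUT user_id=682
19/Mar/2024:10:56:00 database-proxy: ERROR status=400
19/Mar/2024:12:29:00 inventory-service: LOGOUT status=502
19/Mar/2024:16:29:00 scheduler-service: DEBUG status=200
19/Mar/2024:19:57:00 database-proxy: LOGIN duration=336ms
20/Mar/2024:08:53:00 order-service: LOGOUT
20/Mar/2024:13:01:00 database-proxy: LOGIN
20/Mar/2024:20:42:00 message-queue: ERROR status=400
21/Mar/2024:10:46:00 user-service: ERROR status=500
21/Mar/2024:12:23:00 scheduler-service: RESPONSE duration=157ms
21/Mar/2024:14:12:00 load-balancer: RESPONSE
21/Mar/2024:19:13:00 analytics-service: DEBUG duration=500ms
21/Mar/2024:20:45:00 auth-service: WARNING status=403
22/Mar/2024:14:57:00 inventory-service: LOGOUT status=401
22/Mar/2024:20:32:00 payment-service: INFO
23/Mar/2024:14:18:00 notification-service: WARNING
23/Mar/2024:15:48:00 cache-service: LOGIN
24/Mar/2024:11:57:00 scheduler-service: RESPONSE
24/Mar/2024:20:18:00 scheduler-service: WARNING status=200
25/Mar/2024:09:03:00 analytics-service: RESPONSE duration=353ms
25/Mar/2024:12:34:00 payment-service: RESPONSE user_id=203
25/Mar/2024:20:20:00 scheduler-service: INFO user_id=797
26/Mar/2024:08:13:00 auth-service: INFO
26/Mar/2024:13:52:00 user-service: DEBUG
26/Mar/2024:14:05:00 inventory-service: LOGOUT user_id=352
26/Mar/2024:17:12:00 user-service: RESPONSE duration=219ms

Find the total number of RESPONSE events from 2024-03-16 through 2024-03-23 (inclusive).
4

To filter by date range:

1. Date range: 2024-03-16 through 2024-03-23, both dates inclusive
2. Filter for RESPONSE events whose date falls in this range
3. Count matching events: 4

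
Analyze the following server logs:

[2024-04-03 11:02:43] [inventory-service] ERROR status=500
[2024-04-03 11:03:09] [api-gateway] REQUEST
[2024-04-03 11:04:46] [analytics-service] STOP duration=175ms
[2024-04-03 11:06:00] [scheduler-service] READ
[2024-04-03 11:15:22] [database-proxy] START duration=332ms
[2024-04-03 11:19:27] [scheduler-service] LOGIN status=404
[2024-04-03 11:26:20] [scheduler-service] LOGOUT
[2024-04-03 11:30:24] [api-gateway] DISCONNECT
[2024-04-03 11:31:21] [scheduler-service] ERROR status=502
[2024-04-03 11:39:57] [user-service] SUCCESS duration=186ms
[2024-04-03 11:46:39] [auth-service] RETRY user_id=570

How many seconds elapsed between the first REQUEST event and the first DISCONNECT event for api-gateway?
1635

To find the time between events:

1. Locate the first REQUEST event for api-gateway: 2024-04-03 11:03:09
2. Locate the first DISCONNECT event for api-gateway: 2024-04-03 11:30:24
3. Calculate the difference: 2024-04-03 11:30:24 - 2024-04-03 11:03:09 = 1635 seconds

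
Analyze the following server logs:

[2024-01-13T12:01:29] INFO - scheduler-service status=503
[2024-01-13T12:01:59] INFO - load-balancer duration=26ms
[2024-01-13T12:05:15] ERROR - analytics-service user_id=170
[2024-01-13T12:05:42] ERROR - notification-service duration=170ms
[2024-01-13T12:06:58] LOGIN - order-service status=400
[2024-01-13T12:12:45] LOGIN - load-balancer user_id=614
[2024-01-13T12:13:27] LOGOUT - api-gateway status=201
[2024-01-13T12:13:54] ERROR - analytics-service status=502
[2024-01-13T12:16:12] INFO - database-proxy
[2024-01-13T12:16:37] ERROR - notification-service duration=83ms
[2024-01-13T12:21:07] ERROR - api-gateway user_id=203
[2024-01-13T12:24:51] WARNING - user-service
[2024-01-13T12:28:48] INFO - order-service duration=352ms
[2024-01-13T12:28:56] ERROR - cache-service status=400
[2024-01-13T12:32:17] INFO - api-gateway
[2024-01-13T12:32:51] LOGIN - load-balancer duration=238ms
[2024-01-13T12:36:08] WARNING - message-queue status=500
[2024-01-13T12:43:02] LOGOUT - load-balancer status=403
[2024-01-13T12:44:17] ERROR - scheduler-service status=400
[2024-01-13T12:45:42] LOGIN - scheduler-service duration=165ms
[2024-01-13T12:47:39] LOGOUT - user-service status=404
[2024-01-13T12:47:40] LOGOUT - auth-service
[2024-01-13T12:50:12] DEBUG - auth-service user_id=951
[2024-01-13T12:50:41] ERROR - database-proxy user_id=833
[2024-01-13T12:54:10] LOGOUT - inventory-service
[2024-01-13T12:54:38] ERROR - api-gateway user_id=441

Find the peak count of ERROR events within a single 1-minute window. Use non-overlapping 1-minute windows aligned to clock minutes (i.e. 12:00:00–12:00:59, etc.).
2

To find the burst window:

1. Divide the log period into non-overlapping 1-minute windows starting at 12:00
2. Count ERROR events in each window
3. Find the window with maximum count
4. Maximum events in a window: 2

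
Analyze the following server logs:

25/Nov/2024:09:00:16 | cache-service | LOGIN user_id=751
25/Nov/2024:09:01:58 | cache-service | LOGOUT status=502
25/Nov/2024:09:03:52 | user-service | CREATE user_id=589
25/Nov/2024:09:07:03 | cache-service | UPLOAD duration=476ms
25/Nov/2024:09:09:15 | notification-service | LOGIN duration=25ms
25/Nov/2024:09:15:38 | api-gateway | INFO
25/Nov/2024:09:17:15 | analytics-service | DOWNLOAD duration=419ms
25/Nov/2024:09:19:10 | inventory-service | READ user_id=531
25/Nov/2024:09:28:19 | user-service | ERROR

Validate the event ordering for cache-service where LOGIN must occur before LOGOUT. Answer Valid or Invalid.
Valid

To validate ordering:

1. Required order: LOGIN → LOGOUT
2. Rule: LOGIN must occur before LOGOUT
3. Check actual order of events for cache-service
4. Result: Valid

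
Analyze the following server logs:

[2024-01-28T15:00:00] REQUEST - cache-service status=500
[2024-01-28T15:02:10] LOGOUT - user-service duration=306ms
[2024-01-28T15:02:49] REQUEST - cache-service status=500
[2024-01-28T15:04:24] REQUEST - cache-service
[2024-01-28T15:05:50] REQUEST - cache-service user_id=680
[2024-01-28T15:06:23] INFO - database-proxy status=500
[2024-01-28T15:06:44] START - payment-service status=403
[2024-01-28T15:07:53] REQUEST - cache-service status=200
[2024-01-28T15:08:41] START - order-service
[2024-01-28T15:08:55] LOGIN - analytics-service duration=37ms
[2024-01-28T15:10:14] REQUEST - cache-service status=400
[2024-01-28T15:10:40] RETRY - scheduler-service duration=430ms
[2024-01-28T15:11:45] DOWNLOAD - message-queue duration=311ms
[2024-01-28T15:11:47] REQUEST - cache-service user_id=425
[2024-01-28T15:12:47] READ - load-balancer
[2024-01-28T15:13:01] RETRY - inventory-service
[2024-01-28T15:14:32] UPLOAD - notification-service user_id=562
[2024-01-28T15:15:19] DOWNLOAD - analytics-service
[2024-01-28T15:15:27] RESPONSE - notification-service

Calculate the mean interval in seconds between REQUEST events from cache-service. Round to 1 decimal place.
117.8

To calculate average interval:

1. Find all REQUEST events for cache-service in order
2. Calculate time gaps between consecutive events
3. Compute mean of gaps: 707 / 6 = 117.8 seconds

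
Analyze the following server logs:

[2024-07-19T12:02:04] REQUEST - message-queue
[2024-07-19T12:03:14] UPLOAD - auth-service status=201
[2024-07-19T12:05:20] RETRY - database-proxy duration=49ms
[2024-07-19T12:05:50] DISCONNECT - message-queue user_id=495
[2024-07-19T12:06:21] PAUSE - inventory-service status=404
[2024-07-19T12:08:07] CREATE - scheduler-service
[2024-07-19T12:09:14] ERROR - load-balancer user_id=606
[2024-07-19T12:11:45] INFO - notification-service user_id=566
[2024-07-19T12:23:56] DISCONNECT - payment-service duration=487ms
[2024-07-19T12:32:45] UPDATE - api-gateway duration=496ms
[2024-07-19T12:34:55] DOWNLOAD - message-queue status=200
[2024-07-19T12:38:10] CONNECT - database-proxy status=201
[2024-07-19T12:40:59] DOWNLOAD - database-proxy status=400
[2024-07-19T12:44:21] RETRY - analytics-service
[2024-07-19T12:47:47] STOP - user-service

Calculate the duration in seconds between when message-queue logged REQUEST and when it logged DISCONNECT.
226

To find the time between events:

1. Locate the first REQUEST event for message-queue: 2024-07-19T12:02:04
2. Locate the first DISCONNECT event for message-queue: 2024-07-19T12:05:50
3. Calculate the difference: 2024-07-19T12:05:50 - 2024-07-19T12:02:04 = 226 seconds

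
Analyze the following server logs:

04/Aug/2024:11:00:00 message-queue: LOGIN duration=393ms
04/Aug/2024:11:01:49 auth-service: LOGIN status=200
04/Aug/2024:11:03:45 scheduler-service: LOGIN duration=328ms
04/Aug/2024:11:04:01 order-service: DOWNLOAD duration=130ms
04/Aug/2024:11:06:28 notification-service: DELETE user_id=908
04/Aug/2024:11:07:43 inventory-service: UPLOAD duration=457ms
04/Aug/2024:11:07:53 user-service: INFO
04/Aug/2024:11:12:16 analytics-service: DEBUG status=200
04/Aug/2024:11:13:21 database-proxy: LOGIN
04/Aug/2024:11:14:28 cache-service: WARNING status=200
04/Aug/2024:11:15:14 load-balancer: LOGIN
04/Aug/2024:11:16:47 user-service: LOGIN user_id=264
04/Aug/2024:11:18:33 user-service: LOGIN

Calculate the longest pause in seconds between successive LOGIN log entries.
576

To find the longest gap:

1. Extract all LOGIN events in chronological order
2. Calculate time differences between consecutive events
3. Find the maximum difference
4. Longest gap: 576 seconds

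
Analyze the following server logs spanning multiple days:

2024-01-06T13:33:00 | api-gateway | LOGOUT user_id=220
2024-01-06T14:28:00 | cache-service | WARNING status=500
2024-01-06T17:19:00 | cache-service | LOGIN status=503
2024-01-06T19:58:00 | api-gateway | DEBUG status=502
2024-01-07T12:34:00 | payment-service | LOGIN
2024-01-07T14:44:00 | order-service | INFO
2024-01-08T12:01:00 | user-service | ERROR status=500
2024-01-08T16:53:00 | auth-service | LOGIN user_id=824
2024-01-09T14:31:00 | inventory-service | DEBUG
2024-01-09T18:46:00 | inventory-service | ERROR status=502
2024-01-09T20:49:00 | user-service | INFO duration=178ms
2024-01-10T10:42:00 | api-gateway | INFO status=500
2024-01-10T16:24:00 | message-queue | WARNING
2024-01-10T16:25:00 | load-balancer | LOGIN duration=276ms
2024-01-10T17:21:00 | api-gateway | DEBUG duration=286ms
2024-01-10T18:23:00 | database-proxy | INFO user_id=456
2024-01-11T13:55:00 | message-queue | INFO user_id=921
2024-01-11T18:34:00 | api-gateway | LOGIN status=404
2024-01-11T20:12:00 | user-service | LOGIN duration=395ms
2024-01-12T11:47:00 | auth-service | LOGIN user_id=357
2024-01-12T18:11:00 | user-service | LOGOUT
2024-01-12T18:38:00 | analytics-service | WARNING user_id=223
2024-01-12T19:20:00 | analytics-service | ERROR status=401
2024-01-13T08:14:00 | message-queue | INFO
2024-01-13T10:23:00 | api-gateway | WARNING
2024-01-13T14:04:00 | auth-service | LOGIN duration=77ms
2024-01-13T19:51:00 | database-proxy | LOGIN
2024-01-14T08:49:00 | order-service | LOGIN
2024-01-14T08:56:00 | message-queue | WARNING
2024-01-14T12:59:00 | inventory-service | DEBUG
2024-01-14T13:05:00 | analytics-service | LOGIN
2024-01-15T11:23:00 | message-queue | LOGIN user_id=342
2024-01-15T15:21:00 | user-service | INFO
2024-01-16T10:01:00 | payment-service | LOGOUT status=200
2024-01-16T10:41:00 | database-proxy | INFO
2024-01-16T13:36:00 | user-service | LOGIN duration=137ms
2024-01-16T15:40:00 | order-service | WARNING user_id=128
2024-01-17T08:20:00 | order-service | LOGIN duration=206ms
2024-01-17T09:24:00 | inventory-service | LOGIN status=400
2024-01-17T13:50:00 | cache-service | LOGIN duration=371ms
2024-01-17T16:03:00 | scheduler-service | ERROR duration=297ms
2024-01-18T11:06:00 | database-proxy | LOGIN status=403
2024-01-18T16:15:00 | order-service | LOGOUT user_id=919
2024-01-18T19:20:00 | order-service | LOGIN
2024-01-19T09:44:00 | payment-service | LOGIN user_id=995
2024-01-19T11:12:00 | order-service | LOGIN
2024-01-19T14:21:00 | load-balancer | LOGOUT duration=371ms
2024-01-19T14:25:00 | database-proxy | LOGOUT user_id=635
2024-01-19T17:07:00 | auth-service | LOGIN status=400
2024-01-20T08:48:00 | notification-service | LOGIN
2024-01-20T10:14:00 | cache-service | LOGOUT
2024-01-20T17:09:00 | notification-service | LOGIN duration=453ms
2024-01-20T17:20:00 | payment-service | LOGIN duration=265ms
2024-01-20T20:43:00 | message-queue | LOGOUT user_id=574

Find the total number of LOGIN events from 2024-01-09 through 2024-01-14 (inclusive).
8

To filter by date range:

1. Date range: 2024-01-09 through 2024-01-14, both dates inclusive
2. Filter for LOGIN events whose date falls in this range
3. Count matching events: 8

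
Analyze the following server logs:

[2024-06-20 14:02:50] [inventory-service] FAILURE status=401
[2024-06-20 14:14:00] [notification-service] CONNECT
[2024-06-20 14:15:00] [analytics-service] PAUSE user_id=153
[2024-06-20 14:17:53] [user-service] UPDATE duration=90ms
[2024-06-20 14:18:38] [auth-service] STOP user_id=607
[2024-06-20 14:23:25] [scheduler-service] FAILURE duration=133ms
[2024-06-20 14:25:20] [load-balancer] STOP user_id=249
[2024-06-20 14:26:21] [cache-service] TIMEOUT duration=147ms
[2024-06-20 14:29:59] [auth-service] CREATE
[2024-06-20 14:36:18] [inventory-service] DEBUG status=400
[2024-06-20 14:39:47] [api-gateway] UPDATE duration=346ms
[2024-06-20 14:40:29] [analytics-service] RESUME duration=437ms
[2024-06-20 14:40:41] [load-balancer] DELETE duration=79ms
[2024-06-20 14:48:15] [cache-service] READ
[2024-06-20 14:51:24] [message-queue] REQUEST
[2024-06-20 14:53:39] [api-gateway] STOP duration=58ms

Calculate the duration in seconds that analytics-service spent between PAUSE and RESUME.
1529

To calculate state duration:

1. Find PAUSE event for analytics-service: 2024-06-20 14:15:00
2. Find RESUME event for analytics-service: 2024-06-20 14:40:29
3. Calculate duration: 2024-06-20 14:40:29 - 2024-06-20 14:15:00 = 1529 seconds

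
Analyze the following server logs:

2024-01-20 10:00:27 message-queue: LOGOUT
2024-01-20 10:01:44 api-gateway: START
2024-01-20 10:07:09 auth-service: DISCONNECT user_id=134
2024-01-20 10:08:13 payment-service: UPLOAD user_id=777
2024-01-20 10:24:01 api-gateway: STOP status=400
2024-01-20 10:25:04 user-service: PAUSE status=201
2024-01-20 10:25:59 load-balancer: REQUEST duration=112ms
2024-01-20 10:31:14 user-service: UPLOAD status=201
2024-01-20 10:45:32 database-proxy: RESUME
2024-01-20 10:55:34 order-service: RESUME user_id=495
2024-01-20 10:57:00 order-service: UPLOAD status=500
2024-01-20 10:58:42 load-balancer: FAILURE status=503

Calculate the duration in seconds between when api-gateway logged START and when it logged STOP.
1337

To find the time between events:

1. Locate the first START event for api-gateway: 2024-01-20 10:01:44
2. Locate the first STOP event for api-gateway: 2024-01-20 10:24:01
3. Calculate the difference: 2024-01-20 10:24:01 - 2024-01-20 10:01:44 = 1337 seconds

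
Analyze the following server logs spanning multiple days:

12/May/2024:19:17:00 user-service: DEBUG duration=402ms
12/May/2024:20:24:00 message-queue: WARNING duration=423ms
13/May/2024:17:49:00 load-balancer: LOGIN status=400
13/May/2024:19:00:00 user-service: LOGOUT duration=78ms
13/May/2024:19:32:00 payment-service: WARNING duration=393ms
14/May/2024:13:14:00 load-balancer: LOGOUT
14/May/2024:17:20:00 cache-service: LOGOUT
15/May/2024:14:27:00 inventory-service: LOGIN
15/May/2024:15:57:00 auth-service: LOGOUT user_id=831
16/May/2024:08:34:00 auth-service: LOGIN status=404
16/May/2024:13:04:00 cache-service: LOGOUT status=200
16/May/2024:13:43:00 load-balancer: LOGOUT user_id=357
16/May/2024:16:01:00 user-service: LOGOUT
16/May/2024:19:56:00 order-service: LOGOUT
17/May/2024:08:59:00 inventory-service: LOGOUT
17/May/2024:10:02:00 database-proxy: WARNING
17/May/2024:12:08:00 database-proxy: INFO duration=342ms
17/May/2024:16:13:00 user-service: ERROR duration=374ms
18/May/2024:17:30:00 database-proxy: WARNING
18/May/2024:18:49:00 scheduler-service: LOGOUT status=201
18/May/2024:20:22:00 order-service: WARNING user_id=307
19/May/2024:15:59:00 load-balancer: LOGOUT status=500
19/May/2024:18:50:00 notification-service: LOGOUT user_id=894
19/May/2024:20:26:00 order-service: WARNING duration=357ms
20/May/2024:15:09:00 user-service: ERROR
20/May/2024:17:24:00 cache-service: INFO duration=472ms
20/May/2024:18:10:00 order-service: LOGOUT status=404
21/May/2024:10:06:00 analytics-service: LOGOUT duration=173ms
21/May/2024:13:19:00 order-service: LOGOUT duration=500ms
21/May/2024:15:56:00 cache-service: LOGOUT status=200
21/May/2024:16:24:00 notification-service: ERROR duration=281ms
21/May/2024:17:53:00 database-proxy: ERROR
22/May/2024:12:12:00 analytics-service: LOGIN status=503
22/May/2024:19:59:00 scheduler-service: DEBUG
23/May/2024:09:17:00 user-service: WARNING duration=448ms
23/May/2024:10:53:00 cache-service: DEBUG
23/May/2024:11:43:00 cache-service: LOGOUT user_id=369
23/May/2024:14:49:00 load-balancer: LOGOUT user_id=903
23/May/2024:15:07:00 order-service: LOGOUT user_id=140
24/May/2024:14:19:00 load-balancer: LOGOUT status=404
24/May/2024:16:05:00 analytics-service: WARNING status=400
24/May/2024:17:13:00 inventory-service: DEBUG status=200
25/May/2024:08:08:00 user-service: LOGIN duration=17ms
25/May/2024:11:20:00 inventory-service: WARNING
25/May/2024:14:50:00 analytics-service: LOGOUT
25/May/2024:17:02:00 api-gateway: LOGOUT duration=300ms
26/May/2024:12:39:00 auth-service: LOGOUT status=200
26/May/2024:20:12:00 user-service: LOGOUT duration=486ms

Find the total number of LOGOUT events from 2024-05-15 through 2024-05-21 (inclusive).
13

To filter by date range:

1. Date range: 2024-05-15 through 2024-05-21, both dates inclusive
2. Filter for LOGOUT events whose date falls in this range
3. Count matching events: 13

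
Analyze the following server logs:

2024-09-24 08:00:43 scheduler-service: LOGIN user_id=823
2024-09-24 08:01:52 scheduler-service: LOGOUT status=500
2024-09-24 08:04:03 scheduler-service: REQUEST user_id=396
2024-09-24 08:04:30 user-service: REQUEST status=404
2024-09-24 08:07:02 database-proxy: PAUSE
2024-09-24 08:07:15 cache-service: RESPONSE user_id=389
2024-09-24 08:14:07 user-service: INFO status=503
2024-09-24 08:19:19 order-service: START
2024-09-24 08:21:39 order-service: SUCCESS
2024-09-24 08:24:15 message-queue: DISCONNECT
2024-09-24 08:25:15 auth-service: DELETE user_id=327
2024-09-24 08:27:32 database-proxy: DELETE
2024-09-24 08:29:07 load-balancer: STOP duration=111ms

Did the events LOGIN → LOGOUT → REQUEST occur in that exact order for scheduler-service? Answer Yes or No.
Yes

To verify sequence order:

1. Find all events in sequence LOGIN → LOGOUT → REQUEST for scheduler-service
2. Extract their timestamps
3. Check if timestamps are in ascending order
4. Result: Yes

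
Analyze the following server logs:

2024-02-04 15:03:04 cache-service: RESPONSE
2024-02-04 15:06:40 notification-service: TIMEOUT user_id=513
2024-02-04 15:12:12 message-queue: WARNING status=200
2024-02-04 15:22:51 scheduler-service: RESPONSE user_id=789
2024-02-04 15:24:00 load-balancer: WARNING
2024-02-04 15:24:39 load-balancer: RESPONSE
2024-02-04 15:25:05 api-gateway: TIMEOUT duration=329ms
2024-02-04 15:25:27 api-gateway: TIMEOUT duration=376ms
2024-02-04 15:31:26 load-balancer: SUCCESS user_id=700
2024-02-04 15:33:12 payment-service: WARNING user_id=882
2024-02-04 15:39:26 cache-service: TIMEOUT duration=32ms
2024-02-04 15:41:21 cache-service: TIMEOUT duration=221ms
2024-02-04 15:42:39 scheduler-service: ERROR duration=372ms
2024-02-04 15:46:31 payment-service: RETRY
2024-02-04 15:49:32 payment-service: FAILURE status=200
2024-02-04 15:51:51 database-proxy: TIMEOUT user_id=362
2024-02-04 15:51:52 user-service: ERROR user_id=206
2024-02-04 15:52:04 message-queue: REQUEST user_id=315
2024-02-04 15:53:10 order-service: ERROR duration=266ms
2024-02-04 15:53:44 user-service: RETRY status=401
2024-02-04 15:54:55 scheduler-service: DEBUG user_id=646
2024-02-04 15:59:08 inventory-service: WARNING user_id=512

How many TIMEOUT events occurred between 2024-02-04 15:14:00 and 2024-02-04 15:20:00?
0

To count events in the time window:

1. Window boundaries: 2024-02-04 15:14:00 to 2024-02-04 15:20:00
2. Filter for TIMEOUT events within this window
3. Count matching events: 0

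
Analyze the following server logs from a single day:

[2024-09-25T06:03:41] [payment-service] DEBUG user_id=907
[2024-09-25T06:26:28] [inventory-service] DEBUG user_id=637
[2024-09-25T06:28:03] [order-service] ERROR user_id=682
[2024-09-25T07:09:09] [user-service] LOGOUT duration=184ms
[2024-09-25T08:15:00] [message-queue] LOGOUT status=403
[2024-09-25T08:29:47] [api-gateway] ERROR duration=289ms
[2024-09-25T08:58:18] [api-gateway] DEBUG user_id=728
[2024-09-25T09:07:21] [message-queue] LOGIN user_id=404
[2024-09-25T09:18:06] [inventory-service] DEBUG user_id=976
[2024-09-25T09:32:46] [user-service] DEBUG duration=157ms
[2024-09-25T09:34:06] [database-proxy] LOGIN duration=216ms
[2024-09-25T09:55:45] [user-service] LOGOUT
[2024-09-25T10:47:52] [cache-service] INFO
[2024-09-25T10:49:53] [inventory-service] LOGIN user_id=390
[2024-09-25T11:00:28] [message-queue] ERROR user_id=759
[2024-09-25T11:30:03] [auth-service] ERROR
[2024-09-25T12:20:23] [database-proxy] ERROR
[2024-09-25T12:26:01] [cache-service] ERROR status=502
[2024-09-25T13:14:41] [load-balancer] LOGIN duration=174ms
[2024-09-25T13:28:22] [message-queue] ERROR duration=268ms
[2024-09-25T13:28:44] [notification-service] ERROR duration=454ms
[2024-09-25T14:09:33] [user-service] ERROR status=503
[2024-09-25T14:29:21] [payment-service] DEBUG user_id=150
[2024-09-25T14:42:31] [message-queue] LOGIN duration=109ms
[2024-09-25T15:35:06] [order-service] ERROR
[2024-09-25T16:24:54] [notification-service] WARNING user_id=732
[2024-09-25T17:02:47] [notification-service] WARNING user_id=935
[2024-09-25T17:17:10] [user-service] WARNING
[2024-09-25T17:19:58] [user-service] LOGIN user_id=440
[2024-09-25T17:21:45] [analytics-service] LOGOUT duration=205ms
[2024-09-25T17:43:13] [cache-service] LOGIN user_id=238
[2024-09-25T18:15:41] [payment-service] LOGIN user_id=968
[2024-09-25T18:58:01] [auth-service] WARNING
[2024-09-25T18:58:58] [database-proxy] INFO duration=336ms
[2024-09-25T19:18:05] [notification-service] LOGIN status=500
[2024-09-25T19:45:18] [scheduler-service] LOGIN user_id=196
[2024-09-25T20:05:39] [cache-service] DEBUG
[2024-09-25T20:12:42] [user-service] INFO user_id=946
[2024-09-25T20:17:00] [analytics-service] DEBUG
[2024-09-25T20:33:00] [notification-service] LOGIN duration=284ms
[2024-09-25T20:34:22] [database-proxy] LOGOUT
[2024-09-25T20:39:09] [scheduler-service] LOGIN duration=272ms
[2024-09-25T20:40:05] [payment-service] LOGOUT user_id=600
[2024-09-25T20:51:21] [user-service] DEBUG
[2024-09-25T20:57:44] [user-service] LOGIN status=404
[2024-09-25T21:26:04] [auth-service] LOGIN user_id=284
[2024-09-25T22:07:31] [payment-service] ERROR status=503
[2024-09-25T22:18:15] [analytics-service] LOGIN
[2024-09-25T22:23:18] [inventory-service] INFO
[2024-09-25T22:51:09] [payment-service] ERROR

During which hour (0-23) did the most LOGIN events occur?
20

To find the peak hour:

1. Group all LOGIN events by hour
2. Count events in each hour
3. Find hour with maximum count
4. Peak hour: 20 (with 3 events)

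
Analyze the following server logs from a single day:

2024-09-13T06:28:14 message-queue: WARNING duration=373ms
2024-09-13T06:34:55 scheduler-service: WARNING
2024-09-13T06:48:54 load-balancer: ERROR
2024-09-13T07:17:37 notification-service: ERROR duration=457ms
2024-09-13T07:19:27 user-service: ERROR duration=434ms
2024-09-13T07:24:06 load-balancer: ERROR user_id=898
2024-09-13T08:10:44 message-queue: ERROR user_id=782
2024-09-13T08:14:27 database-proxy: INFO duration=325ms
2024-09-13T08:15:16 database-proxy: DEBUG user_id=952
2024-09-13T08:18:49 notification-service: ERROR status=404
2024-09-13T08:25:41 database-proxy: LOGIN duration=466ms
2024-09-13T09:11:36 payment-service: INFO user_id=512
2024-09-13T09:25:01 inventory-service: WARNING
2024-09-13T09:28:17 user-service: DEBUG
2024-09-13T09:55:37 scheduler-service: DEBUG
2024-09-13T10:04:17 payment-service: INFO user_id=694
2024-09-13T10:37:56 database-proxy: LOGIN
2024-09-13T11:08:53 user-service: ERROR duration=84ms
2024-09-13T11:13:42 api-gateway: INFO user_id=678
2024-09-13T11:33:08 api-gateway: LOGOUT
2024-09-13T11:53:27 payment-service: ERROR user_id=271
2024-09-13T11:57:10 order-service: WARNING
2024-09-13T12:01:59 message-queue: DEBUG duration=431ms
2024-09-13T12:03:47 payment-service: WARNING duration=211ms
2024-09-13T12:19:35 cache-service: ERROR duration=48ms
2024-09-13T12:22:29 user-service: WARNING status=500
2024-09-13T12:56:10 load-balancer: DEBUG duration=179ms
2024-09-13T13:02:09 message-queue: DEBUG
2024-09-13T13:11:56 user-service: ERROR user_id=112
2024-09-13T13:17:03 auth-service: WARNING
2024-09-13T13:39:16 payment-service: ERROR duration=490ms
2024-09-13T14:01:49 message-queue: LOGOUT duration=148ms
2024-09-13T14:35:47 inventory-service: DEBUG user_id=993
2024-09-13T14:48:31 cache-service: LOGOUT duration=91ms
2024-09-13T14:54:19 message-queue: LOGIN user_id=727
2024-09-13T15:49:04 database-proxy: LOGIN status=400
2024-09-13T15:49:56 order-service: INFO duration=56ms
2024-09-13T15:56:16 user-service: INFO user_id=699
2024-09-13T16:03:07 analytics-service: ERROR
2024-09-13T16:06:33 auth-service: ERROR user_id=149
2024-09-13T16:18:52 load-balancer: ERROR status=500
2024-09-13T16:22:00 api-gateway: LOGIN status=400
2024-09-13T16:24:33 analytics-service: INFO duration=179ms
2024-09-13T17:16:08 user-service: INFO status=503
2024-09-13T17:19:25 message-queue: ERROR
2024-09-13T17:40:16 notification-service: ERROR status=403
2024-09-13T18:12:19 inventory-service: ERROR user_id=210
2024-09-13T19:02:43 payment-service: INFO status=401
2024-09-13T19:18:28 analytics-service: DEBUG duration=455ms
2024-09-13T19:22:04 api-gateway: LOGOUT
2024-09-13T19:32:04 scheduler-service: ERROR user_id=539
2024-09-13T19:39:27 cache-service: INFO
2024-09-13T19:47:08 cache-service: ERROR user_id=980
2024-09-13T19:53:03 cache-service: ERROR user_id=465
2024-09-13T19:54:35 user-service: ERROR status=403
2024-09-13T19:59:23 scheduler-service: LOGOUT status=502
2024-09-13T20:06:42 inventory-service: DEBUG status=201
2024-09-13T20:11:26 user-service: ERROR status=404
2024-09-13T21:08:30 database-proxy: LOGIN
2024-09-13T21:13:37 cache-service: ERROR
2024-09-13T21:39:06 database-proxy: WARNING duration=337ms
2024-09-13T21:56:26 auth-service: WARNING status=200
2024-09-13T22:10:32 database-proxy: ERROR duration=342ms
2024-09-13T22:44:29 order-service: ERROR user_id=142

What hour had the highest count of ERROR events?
19

To find the peak hour:

1. Group all ERROR events by hour
2. Count events in each hour
3. Find hour with maximum count
4. Peak hour: 19 (with 4 events)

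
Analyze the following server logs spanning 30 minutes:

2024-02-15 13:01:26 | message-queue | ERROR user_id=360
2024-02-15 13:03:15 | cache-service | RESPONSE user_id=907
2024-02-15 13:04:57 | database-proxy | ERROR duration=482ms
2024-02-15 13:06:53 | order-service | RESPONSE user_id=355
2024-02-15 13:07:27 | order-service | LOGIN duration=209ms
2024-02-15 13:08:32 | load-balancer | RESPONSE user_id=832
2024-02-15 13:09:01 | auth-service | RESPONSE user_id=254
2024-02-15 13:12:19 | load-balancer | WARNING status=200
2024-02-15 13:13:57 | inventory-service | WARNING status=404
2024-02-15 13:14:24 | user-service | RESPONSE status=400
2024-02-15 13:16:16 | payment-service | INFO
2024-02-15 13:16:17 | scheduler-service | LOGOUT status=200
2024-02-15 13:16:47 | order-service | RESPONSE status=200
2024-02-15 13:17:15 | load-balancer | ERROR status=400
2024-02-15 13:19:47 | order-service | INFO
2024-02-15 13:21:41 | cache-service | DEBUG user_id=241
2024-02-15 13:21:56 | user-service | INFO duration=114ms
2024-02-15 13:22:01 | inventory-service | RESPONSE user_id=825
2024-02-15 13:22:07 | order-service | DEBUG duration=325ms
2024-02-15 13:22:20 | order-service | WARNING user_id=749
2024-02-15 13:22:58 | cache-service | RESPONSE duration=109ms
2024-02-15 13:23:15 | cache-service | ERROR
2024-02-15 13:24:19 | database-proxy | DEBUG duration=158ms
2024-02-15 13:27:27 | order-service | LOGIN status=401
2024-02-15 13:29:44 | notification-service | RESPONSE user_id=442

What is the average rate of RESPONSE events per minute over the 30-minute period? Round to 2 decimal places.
0.3

To calculate the rate:

1. Count total RESPONSE events: 9
2. Total time period: 30 minutes
3. Rate = 9 / 30 = 0.3 events per minute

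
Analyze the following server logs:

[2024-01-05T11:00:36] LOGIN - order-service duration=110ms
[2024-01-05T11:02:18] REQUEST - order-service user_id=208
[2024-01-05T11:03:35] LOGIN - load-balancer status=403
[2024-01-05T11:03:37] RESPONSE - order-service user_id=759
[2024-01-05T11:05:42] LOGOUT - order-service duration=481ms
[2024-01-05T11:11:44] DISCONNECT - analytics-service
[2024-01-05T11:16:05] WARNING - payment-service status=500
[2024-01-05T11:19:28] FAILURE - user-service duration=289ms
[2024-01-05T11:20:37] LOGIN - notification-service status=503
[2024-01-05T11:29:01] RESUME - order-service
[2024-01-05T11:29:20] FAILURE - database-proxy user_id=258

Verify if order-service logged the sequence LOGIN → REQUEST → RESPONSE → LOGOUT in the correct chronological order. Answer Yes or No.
Yes

To verify sequence order:

1. Find all events in sequence LOGIN → REQUEST → RESPONSE → LOGOUT for order-service
2. Extract their timestamps
3. Check if timestamps are in ascending order
4. Result: Yes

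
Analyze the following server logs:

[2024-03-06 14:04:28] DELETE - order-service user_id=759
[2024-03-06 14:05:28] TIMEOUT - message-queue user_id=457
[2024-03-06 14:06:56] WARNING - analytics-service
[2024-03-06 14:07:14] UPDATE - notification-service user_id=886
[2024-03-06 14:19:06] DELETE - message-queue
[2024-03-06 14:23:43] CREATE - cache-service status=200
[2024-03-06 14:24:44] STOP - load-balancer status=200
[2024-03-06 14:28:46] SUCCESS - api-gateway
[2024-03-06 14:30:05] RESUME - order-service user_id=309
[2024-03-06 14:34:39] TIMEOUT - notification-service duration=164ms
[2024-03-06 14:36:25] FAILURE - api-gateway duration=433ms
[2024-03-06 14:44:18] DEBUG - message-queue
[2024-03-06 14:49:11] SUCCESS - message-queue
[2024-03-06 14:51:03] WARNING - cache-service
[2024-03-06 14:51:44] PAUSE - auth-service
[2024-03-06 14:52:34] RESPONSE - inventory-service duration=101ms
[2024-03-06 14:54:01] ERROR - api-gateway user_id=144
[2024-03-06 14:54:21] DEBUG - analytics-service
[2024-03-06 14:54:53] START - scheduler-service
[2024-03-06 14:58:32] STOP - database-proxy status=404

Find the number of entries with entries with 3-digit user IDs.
5

To find matching entries:

1. Pattern to match: entries with 3-digit user IDs
2. Scan each log entry for the pattern
3. Count matches: 5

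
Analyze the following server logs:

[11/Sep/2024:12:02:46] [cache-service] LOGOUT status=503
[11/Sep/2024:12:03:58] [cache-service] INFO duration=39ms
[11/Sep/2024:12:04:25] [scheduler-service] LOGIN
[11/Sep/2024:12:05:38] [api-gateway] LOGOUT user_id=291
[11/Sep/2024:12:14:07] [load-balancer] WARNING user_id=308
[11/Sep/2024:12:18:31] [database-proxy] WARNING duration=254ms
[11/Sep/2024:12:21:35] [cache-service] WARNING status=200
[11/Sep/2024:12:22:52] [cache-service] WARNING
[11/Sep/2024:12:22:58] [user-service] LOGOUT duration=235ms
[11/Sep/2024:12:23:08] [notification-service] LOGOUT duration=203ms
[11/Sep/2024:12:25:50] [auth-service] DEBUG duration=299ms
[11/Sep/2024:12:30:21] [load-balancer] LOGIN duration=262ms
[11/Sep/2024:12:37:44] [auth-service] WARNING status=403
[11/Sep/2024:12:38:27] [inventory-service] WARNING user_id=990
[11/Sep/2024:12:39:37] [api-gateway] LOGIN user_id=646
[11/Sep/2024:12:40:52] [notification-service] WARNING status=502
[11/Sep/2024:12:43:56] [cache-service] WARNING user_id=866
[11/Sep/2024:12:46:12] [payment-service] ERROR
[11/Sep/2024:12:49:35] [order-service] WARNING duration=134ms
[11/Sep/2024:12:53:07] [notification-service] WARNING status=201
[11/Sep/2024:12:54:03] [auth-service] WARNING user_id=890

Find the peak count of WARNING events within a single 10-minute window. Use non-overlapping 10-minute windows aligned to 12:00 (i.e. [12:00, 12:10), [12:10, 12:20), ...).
3

To find the burst window:

1. Divide the log period into non-overlapping 10-minute windows starting at 12:00
2. Count WARNING events in each window
3. Find the window with maximum count
4. Maximum events in a window: 3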